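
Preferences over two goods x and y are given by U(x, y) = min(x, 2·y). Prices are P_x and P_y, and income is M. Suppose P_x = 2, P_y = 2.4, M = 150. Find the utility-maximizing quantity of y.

y* = 23.4375

Demand: x*(P_x,P_y,M) = 2·M/(2·P_x + P_y), y* = M/(2·P_x + P_y).
Here 2·2 + 2.4 = 6.4, giving y* = 23.4375.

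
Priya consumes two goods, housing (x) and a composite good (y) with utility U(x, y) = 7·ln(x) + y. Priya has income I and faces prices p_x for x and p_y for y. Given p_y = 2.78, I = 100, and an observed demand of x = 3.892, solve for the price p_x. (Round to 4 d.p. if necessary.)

p_x = 5

MU_x = 7/x, MU_y = 1. Tangency: 7/x = p_x/p_y.
So x*(p_x,p_y) = 7·p_y/p_x, independent of income; and y* = (I − 7·p_y)/p_y.
Set x* = 3.892 in the demand function and solve for p_x: p_x = 5.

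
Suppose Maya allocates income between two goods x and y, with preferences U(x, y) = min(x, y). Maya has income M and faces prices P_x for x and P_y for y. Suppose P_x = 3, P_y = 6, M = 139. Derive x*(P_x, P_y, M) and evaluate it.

With perfect complements, no substitution: consume in ratio x:y = 1:1.
Budget: P_x·x + P_y·x = M, so (P_x + P_y)·x = M.
Demand: x*(P_x,P_y,M) = M/(P_x + P_y), y* = M/(P_x + P_y).
Here 3 + 6 = 9, giving x* = 15.4444.

x* = 15.4444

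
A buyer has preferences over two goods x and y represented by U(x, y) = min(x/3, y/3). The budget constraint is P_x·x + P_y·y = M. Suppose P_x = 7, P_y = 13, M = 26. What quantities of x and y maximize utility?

x* = 1.3, y* = 1.3

Here 3·7 + 3·13 = 60, giving x* = 1.3 and y* = 1.3.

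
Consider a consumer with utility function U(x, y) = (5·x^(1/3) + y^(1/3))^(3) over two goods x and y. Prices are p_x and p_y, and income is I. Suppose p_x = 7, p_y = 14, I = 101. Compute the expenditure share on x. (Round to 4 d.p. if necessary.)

From the CES first-order condition, 5·(y/x)^(2/3) = p_x/p_y.
Hence y/x = ((1/5)·p_x/p_y)^(1/(2/3)), i.e. raised to the 1.5 power.
With the ratio pinned down, the budget gives x* = I/(p_x + p_y·(y/x)) and y* = (y/x)·x*.
Numerically y/x = 0.031623, so x* = 101/(7 + 14·0.031623) = 13.5703 and y* = 0.031623·13.5703 = 0.4291.
Expenditure on x: 7·13.5703 = 94.9922; share = 0.9405.

share on x = 0.9405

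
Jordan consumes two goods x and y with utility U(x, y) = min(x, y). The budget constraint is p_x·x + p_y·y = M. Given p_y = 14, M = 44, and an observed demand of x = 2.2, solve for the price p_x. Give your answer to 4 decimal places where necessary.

With perfect complements, no substitution: consume in ratio x:y = 1:1.
Budget: p_x·x + p_y·x = M, so (p_x + p_y)·x = M.
Demand: x*(p_x,p_y,M) = M/(p_x + p_y), y* = M/(p_x + p_y).
Set x* = 2.2 in the demand function and solve for p_x: p_x = 6.

p_x = 6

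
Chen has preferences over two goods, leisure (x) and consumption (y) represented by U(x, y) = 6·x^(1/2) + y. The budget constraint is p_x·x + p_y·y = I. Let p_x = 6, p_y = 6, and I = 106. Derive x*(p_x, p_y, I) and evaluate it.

x* = 9

Utility is quasi-linear in y; the FOC for x is 3/√x = p_x/p_y.
Thus x* = (3·p_y/p_x)² — independent of I — with the rest of income spent on y.
Plugging in: x* = (3·6/6)² = 9.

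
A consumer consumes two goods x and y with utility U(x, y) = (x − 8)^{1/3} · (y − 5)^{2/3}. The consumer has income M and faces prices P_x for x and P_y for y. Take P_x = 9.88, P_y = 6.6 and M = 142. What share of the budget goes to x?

share on x = 0.6269

This is Cobb-Douglas in (x−8, y−5): tangency gives 1/3·P_y·(y−5) = 2/3·P_x·(x−8).
Substituting into the budget: x* = 8 + 1/3·(M − 8·P_x − 5·P_y)/P_x, and y* = 5 + 2/3·(…)/P_y.
Discretionary income = 142 − 8·9.88 − 5·6.6 = 29.96; x* = 8 + 1/3·29.96/9.88 = 9.0108; y* = 5 + 2/3·29.96/6.6 = 8.0263.
Expenditure on x: 9.88·9.0108 = 89.0267; share = 0.6269.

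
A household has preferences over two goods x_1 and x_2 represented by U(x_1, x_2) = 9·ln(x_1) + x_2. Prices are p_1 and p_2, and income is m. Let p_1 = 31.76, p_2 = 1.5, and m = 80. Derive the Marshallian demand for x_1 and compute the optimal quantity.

x_1* = 0.4251

At the given prices: x_1* = 9·1.5/31.76 = 0.4251.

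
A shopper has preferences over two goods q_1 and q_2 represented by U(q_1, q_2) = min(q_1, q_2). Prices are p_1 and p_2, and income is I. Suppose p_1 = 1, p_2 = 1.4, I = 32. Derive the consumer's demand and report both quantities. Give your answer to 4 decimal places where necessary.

q_1* = 13.3333, q_2* = 13.3333

Leontief preferences: the optimum is at the kink where q_1/1 = q_2/1, i.e. q_2 = q_1.
Budget: p_1·q_1 + p_2·q_1 = I, so (p_1 + p_2)·q_1 = I.
Demand: q_1*(p_1,p_2,I) = I/(p_1 + p_2), q_2* = I/(p_1 + p_2).
Here 1 + 1.4 = 2.4, giving q_1* = 13.3333 and q_2* = 13.3333.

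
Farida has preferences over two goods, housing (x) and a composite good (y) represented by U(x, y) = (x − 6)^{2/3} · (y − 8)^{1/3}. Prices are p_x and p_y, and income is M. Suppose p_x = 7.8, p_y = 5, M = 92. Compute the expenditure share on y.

MRS = 2·(y−8)/(x−6). Tangency with p_x/p_y gives y−8 = (1/2)·(p_x/p_y)·(x−6).
Substituting into the budget: x* = 6 + 2/3·(M − 6·p_x − 8·p_y)/p_x, and y* = 8 + 1/3·(…)/p_y.
Discretionary income = 92 − 6·7.8 − 8·5 = 5.2; x* = 6 + 2/3·5.2/7.8 = 6.4444; y* = 8 + 1/3·5.2/5 = 8.3467.
Expenditure on y: 5·8.3467 = 41.7333; share = 0.4536.

share on y = 0.4536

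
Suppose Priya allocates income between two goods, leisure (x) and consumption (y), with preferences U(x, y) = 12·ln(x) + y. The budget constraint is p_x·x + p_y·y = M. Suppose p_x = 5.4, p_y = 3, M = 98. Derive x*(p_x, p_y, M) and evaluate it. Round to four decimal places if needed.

x* = 6.6667

MU_x = 12/x, MU_y = 1. Tangency: 12/x = p_x/p_y.
So x*(p_x,p_y) = 12·p_y/p_x, independent of income; and y* = (M − 12·p_y)/p_y.
At the given prices: x* = 12·3/5.4 = 6.6667.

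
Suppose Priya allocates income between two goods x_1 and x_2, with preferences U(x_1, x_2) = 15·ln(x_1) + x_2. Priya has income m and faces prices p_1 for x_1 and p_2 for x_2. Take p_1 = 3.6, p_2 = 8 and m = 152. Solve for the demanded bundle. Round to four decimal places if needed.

x_1* = 33.3333, x_2* = 4

Set MRS = p_1/p_2: (15/x_1)/1 = p_1/p_2.
So x_1*(p_1,p_2) = 15·p_2/p_1, independent of income; and x_2* = (m − 15·p_2)/p_2.
At the given prices: x_1* = 15·8/3.6 = 33.3333, and x_2* = 4.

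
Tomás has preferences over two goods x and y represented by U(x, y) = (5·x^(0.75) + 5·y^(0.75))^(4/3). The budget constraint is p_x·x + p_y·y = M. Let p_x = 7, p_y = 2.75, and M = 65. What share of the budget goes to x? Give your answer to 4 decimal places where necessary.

share on x = 0.0572

MU_x ∝ 5·x^(-0.25), MU_y ∝ 5·y^(-0.25), so MRS = (y/x)^(0.25) = p_x/p_y.
Solve for the ratio: y/x = [p_x/p_y]^(4).
Substitute y = (y/x)·x into the budget: x* = M/(p_x + p_y·(y/x)).
Numerically y/x = 41.981832, so x* = 65/(7 + 2.75·41.981832) = 0.5308 and y* = 41.981832·0.5308 = 22.2852.
Expenditure on x: 7·0.5308 = 3.7158; share = 0.0572.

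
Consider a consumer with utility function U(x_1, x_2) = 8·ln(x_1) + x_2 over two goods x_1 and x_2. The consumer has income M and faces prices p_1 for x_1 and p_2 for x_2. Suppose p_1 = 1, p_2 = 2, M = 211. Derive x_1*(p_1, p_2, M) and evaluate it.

x_1* = 16

MU_x_1 = 8/x_1, MU_x_2 = 1. Tangency: 8/x_1 = p_1/p_2.
So x_1*(p_1,p_2) = 8·p_2/p_1, independent of income; and x_2* = (M − 8·p_2)/p_2.
At the given prices: x_1* = 8·2/1 = 16.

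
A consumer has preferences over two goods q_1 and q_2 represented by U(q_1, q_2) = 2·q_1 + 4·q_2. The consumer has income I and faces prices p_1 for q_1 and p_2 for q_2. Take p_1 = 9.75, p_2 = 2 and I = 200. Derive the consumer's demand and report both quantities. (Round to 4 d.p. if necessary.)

q_1* = 0, q_2* = 100

Numerically: q_1* = 0, q_2* = 100.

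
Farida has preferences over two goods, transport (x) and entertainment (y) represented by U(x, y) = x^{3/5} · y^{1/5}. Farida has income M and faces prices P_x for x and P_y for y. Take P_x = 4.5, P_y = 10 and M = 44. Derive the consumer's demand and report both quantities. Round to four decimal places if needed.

Demand: x*(P_x,P_y,M) = 0.75·M/P_x and y* = 0.25·M/P_y.
At P_x=4.5, P_y=10, M=44: x* = 0.75·44/4.5 = 7.3333, y* = 1.1.

x* = 7.3333, y* = 1.1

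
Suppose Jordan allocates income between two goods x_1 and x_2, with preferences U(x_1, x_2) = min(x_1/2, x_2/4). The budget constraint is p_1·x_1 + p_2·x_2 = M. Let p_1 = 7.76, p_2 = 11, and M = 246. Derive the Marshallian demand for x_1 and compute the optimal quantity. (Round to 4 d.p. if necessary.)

Leontief preferences: the optimum is at the kink where x_1/2 = x_2/4, i.e. x_2 = 2·x_1.
Budget: p_1·x_1 + p_2·2·x_1 = M, so (2·p_1 + 4·p_2)·x_1 = 2·M.
Demand: x_1*(p_1,p_2,M) = 2·M/(2·p_1 + 4·p_2), x_2* = 4·M/(2·p_1 + 4·p_2).
Here 2·7.76 + 4·11 = 59.52, giving x_1* = 8.2661.

x_1* = 8.2661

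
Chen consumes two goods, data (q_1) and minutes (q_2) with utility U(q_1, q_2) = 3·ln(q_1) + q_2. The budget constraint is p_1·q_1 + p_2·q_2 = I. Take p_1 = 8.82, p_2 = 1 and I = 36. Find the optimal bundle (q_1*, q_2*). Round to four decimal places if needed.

q_1* = 0.3401, q_2* = 33

MU_q_1 = 3/q_1, MU_q_2 = 1. Tangency: 3/q_1 = p_1/p_2.
So q_1*(p_1,p_2) = 3·p_2/p_1, independent of income; and q_2* = (I − 3·p_2)/p_2.
At the given prices: q_1* = 3·1/8.82 = 0.3401, and q_2* = 33.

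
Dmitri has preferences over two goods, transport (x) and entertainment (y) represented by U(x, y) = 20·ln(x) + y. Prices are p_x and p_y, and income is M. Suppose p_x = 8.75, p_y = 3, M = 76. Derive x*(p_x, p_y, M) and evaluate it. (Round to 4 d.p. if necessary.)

x* = 6.8571

MU_x = 20/x, MU_y = 1. Tangency: 20/x = p_x/p_y.
So x*(p_x,p_y) = 20·p_y/p_x, independent of income; and y* = (M − 20·p_y)/p_y.
At the given prices: x* = 20·3/8.75 = 6.8571.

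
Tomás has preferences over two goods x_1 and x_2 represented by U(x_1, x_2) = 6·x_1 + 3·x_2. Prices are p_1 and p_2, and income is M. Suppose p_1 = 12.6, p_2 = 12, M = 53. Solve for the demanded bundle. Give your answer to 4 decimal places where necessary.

Perfect substitutes: compare marginal utility per dollar. 6/p_1 vs 3/p_2 → 0.4762 vs 0.25.
x_1 gives more utility per dollar, so spend all income on x_1: x_1* = M/p_1, x_2* = 0.
Numerically: x_1* = 4.2063, x_2* = 0.

x_1* = 4.2063, x_2* = 0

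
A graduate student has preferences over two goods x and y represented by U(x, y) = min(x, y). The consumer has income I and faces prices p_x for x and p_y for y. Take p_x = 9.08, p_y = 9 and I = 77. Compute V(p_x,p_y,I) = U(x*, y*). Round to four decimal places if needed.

V = 4.2588

Leontief preferences: the optimum is at the kink where x/1 = y/1, i.e. y = x.
Budget: p_x·x + p_y·x = I, so (p_x + p_y)·x = I.
Demand: x*(p_x,p_y,I) = I/(p_x + p_y), y* = I/(p_x + p_y).
Here 9.08 + 9 = 18.08, giving x* = 4.2588 and y* = 4.2588.
Utility at the optimum: U(4.2588, 4.2588) = 4.2588.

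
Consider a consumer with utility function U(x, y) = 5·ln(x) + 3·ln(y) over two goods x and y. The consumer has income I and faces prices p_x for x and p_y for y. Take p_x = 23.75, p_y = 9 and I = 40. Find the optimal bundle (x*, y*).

Tangency: MRS = (5/3)·y/x = p_x/p_y.
Rearranging, p_y·y = (3/5)·p_x·x. Substituting into the budget gives p_x·x·(1 + (3/5)) = I.
Demand: x*(p_x,p_y,I) = 0.625·I/p_x and y* = 0.375·I/p_y.
At p_x=23.75, p_y=9, I=40: x* = 0.625·40/23.75 = 1.0526, y* = 1.6667.

x* = 1.0526, y* = 1.6667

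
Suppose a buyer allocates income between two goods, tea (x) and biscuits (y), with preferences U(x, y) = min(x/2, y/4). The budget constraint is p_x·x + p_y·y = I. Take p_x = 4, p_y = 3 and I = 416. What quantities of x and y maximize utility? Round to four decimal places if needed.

x* = 41.6, y* = 83.2

Here 2·4 + 4·3 = 20, giving x* = 41.6 and y* = 83.2.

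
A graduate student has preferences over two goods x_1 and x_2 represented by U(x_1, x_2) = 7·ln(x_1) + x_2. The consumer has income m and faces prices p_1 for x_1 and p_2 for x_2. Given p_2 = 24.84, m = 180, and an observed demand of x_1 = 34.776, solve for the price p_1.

Set MRS = p_1/p_2: (7/x_1)/1 = p_1/p_2.
So x_1*(p_1,p_2) = 7·p_2/p_1, independent of income; and x_2* = (m − 7·p_2)/p_2.
Set x_1* = 34.776 in the demand function and solve for p_1: p_1 = 5.

p_1 = 5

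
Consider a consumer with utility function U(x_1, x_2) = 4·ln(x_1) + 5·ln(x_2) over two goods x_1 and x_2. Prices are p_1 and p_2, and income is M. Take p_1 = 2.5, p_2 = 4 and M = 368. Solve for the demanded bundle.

Tangency: MRS = (4/5)·x_2/x_1 = p_1/p_2.
So 4·p_2·x_2 = 5·p_1·x_1; combined with the budget, a share 4/9 of income goes to x_1.
Demand: x_1*(p_1,p_2,M) = 4/9·M/p_1 and x_2* = 5/9·M/p_2.
At p_1=2.5, p_2=4, M=368: x_1* = 4/9·368/2.5 = 65.4222, x_2* = 51.1111.

x_1* = 65.4222, x_2* = 51.1111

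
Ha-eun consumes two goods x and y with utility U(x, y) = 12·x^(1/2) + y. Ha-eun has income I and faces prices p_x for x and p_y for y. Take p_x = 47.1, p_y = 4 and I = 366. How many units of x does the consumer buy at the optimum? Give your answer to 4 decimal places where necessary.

x* = 0.2596

Thus x* = (6·p_y/p_x)² — independent of I — with the rest of income spent on y.
Plugging in: x* = (6·4/47.1)² = 0.2596.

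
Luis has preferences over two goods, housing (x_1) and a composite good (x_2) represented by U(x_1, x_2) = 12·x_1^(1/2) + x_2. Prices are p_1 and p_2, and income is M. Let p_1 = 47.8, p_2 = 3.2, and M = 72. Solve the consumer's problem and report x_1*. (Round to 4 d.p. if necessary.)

Set MRS = p_1/p_2: 6·x_1^(−1/2) = p_1/p_2.
Thus x_1* = (6·p_2/p_1)² — independent of M — with the rest of income spent on x_2.
Plugging in: x_1* = (6·3.2/47.8)² = 0.1613.

x_1* = 0.1613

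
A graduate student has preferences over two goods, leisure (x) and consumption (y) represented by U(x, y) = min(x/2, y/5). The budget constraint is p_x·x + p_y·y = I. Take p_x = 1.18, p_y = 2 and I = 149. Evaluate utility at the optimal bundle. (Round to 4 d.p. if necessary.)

V = 12.055

With perfect complements, no substitution: consume in ratio x:y = 2:5.
Budget: p_x·x + p_y·(5/2)·x = I, so (2·p_x + 5·p_y)·x = 2·I.
Demand: x*(p_x,p_y,I) = 2·I/(2·p_x + 5·p_y), y* = 5·I/(2·p_x + 5·p_y).
Here 2·1.18 + 5·2 = 12.36, giving x* = 24.11 and y* = 60.2751.
Utility at the optimum: U(24.11, 60.2751) = 12.055.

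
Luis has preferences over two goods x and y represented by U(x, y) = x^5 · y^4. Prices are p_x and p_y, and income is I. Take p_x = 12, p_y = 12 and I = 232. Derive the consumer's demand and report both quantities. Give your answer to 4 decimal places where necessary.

x* = 10.7407, y* = 8.5926

Demand: x*(p_x,p_y,I) = 5/9·I/p_x and y* = 4/9·I/p_y.
At p_x=12, p_y=12, I=232: x* = 5/9·232/12 = 10.7407, y* = 8.5926.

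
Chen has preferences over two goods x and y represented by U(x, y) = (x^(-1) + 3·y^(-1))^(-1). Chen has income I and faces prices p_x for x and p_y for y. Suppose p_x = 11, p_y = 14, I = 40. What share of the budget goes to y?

share on y = 0.6615

From the CES first-order condition, (1/3)·(y/x)^(2) = p_x/p_y.
Hence y/x = (3·p_x/p_y)^(1/(2)), i.e. raised to the 0.5 power.
Substitute y = (y/x)·x into the budget: x* = I/(p_x + p_y·(y/x)).
Numerically y/x = 1.535299, so x* = 40/(11 + 14·1.535299) = 1.231 and y* = 1.535299·1.231 = 1.8899.
Expenditure on y: 14·1.8899 = 26.4591; share = 0.6615.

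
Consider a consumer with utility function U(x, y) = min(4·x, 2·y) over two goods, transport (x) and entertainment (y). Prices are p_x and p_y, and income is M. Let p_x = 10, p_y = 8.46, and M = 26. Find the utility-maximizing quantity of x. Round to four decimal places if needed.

With perfect complements, no substitution: consume in ratio x:y = 2:4.
Budget: p_x·x + p_y·2·x = M, so (2·p_x + 4·p_y)·x = 2·M.
Demand: x*(p_x,p_y,M) = 2·M/(2·p_x + 4·p_y), y* = 4·M/(2·p_x + 4·p_y).
Here 2·10 + 4·8.46 = 53.84, giving x* = 0.9658.

x* = 0.9658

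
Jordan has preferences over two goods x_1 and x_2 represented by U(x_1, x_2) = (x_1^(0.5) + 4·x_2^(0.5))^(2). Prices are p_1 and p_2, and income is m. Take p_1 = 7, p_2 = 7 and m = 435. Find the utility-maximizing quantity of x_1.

Numerically x_2/x_1 = 16, so x_1* = 435/(7 + 7·16) = 3.6555.

x_1* = 3.6555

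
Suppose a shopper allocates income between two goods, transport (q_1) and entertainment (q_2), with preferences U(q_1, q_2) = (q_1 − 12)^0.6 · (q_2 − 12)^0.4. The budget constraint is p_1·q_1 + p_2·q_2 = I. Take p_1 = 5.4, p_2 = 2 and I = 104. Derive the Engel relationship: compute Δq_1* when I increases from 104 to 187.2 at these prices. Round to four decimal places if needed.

This is Cobb-Douglas in (q_1−12, q_2−12): tangency gives 0.6·p_2·(q_2−12) = 0.4·p_1·(q_1−12).
Substituting into the budget: q_1* = 12 + 0.6·(I − 12·p_1 − 12·p_2)/p_1, and q_2* = 12 + 0.4·(…)/p_2.
Discretionary income = 104 − 12·5.4 − 12·2 = 15.2; q_1* = 12 + 0.6·15.2/5.4 = 13.6889.
At I' = 187.2: q_1* = 22.9333. Change: 22.9333 − 13.6889 = 9.2444.

Δq_1* = 9.2444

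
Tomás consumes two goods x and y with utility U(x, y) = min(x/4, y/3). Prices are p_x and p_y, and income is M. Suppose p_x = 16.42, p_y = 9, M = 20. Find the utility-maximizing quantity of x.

With perfect complements, no substitution: consume in ratio x:y = 4:3.
Budget: p_x·x + p_y·(3/4)·x = M, so (4·p_x + 3·p_y)·x = 4·M.
Demand: x*(p_x,p_y,M) = 4·M/(4·p_x + 3·p_y), y* = 3·M/(4·p_x + 3·p_y).
Here 4·16.42 + 3·9 = 92.68, giving x* = 0.8632.

x* = 0.8632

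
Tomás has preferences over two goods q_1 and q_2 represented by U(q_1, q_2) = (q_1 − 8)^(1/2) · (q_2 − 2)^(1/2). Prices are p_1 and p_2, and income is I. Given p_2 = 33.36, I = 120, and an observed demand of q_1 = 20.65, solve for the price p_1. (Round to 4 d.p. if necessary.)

p_1 = 1.6

MRS = (q_2−2)/(q_1−8). Tangency with p_1/p_2 gives q_2−2 = (p_1/p_2)·(q_1−8).
After buying the subsistence bundle (8, 2), a share 0.5 of the remaining income goes to q_1: q_1* = 8 + 0.5·(I − 8p_1 − 2p_2)/p_1.
Set q_1* = 20.65 in the demand function and solve for p_1: p_1 = 1.6.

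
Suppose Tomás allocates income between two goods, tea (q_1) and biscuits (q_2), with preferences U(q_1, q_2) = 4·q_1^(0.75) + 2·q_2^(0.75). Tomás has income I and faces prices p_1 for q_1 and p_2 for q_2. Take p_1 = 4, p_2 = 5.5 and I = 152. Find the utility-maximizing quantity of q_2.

q_2* = 0.6488

From the CES first-order condition, 2·(q_2/q_1)^(0.25) = p_1/p_2.
Solve for the ratio: q_2/q_1 = [(1/2)·p_1/p_2]^(4).
Substitute q_2 = (q_2/q_1)·q_1 into the budget: q_1* = I/(p_1 + p_2·(q_2/q_1)).
Numerically q_2/q_1 = 0.017485, so q_1* = 152/(4 + 5.5·0.017485) = 37.1079 and q_2* = 0.017485·37.1079 = 0.6488.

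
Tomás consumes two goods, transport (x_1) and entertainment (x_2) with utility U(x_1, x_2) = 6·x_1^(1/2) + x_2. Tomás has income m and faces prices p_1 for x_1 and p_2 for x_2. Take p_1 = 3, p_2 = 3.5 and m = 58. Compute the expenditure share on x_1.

share on x_1 = 0.6336

Set MRS = p_1/p_2: 3·x_1^(−1/2) = p_1/p_2.
Solve: √x_1 = 3·p_2/p_1, so x_1*(p_1,p_2) = (3·p_2/p_1)², and x_2* = (m − p_1·x_1*)/p_2.
Plugging in: x_1* = (3·3.5/3)² = 12.25, x_2* = 6.0714.
Expenditure on x_1: 3·12.25 = 36.75; share = 0.6336.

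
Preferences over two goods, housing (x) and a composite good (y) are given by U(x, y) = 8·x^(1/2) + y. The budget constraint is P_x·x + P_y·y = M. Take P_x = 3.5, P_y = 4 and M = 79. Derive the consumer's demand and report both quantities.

Set MRS = P_x/P_y: 4·x^(−1/2) = P_x/P_y.
Thus x* = (4·P_y/P_x)² — independent of M — with the rest of income spent on y.
Plugging in: x* = (4·4/3.5)² = 20.898, y* = 1.4643.

x* = 20.898, y* = 1.4643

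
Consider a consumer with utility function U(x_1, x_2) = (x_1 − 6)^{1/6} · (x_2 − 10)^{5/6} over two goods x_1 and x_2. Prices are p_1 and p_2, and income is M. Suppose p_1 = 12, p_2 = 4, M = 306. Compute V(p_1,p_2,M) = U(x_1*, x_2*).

Let x_1' = x_1−6, x_2' = x_2−10. MRS = (1/5)·x_2'/x_1' = p_1/p_2.
Substituting into the budget: x_1* = 6 + 1/6·(M − 6·p_1 − 10·p_2)/p_1, and x_2* = 10 + 5/6·(…)/p_2.
Discretionary income = 306 − 6·12 − 10·4 = 194; x_1* = 6 + 1/6·194/12 = 8.6944; x_2* = 10 + 5/6·194/4 = 50.4167.
Utility at the optimum: U(8.6944, 50.4167) = 25.7363.

V = 25.7363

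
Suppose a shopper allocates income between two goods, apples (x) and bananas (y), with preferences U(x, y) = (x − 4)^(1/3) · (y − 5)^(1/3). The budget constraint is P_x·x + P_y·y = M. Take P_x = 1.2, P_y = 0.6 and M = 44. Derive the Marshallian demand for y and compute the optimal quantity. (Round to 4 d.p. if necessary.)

y* = 35.1667

Discretionary income = 44 − 4·1.2 − 5·0.6 = 36.2; y* = 5 + 0.5·36.2/0.6 = 35.1667.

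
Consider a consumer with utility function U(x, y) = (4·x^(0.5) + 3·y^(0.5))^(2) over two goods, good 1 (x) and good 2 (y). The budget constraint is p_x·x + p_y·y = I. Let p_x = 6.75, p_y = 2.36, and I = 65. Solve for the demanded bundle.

Substitute y = (y/x)·x into the budget: x* = I/(p_x + p_y·(y/x)).
Numerically y/x = 4.60157, so x* = 65/(6.75 + 2.36·4.60157) = 3.6911 and y* = 4.60157·3.6911 = 16.9851.

x* = 3.6911, y* = 16.9851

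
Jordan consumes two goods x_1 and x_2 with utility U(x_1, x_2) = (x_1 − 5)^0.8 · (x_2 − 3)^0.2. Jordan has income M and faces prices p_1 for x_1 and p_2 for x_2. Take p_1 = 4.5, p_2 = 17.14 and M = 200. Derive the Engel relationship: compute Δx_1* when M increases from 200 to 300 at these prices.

Let x_1' = x_1−5, x_2' = x_2−3. MRS = 4·x_2'/x_1' = p_1/p_2.
Substituting into the budget: x_1* = 5 + 0.8·(M − 5·p_1 − 3·p_2)/p_1, and x_2* = 3 + 0.2·(…)/p_2.
Discretionary income = 200 − 5·4.5 − 3·17.14 = 126.08; x_1* = 5 + 0.8·126.08/4.5 = 27.4142.
At M' = 300: x_1* = 45.192. Change: 45.192 − 27.4142 = 17.7778.

Δx_1* = 17.7778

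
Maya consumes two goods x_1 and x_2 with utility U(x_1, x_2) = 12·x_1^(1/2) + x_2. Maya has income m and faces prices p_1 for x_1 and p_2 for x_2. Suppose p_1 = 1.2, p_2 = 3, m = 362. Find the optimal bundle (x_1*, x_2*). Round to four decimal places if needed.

x_1* = 225, x_2* = 30.6667

MU_x_1 = 6/√x_1, MU_x_2 = 1. Tangency: 6/√x_1 = p_1/p_2.
Thus x_1* = (6·p_2/p_1)² — independent of m — with the rest of income spent on x_2.
Plugging in: x_1* = (6·3/1.2)² = 225, x_2* = 30.6667.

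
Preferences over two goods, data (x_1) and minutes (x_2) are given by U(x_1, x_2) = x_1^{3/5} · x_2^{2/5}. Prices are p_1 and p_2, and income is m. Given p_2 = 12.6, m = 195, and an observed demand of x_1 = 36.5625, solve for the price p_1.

MU_x_1/MU_x_2 = (0.6·x_2)/(0.4·x_1); tangency sets this equal to p_1/p_2.
So 0.6·p_2·x_2 = 0.4·p_1·x_1; combined with the budget, a share 0.6 of income goes to x_1.
Demand: x_1*(p_1,p_2,m) = 0.6·m/p_1 and x_2* = 0.4·m/p_2.
Set x_1* = 36.5625 in the demand function and solve for p_1: p_1 = 3.2.

p_1 = 3.2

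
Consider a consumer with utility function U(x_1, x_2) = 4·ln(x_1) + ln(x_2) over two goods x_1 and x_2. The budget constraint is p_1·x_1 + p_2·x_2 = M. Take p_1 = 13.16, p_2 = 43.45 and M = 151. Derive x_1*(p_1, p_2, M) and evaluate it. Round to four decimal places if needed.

x_1* = 9.1793

Demand: x_1*(p_1,p_2,M) = 0.8·M/p_1 and x_2* = 0.2·M/p_2.
At p_1=13.16, p_2=43.45, M=151: x_1* = 0.8·151/13.16 = 9.1793.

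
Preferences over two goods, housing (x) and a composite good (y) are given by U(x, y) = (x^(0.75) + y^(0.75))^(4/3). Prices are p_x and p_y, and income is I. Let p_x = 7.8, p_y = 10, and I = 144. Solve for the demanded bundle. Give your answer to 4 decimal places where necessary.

x* = 12.5201, y* = 4.6343

MRS = MU_x/MU_y = (y/x)^(0.25). Set equal to p_x/p_y.
Hence y/x = (p_x/p_y)^(1/(0.25)), i.e. raised to the 4 power.
Substitute y = (y/x)·x into the budget: x* = I/(p_x + p_y·(y/x)).
Numerically y/x = 0.370151, so x* = 144/(7.8 + 10·0.370151) = 12.5201 and y* = 0.370151·12.5201 = 4.6343.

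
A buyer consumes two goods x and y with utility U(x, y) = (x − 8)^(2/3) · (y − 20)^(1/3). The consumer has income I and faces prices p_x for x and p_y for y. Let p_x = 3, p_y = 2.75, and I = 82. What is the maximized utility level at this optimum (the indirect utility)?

MRS = 2·(y−20)/(x−8). Tangency with p_x/p_y gives y−20 = (1/2)·(p_x/p_y)·(x−8).
After buying the subsistence bundle (8, 20), a share 2/3 of the remaining income goes to x: x* = 8 + 2/3·(I − 8p_x − 20p_y)/p_x.
Discretionary income = 82 − 8·3 − 20·2.75 = 3; x* = 8 + 2/3·3/3 = 8.6667; y* = 20 + 1/3·3/2.75 = 20.3636.
Utility at the optimum: U(8.6667, 20.3636) = 0.5447.

V = 0.5447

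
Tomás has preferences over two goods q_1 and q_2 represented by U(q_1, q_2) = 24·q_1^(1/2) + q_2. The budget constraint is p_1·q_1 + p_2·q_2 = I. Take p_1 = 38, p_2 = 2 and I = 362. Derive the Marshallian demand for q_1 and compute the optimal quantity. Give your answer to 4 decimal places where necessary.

Set MRS = p_1/p_2: 12·q_1^(−1/2) = p_1/p_2.
Thus q_1* = (12·p_2/p_1)² — independent of I — with the rest of income spent on q_2.
Plugging in: q_1* = (12·2/38)² = 0.3989.

q_1* = 0.3989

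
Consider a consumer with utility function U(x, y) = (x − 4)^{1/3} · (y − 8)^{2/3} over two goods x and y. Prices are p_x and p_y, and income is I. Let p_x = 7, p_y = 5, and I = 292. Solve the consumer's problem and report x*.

x* = 14.6667

Substituting into the budget: x* = 4 + 1/3·(I − 4·p_x − 8·p_y)/p_x, and y* = 8 + 2/3·(…)/p_y.
Discretionary income = 292 − 4·7 − 8·5 = 224; x* = 4 + 1/3·224/7 = 14.6667.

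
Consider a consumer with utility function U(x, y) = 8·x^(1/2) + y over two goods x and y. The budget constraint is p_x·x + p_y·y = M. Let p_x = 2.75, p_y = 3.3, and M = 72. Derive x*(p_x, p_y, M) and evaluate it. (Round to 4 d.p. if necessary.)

Solve: √x = 4·p_y/p_x, so x*(p_x,p_y) = (4·p_y/p_x)², and y* = (M − p_x·x*)/p_y.
Plugging in: x* = (4·3.3/2.75)² = 23.04.

x* = 23.04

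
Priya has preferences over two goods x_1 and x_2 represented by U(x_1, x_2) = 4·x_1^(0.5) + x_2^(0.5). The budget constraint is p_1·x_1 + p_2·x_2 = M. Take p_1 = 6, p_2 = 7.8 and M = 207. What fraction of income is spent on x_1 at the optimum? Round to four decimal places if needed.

share on x_1 = 0.9541

MU_x_1 ∝ 4·x_1^(-0.5), MU_x_2 ∝ x_2^(-0.5), so MRS = 4·(x_2/x_1)^(0.5) = p_1/p_2.
Solve for the ratio: x_2/x_1 = [(1/4)·p_1/p_2]^(2).
Substitute x_2 = (x_2/x_1)·x_1 into the budget: x_1* = M/(p_1 + p_2·(x_2/x_1)).
Numerically x_2/x_1 = 0.036982, so x_1* = 207/(6 + 7.8·0.036982) = 32.9174 and x_2* = 0.036982·32.9174 = 1.2174.
Expenditure on x_1: 6·32.9174 = 197.5046; share = 0.9541.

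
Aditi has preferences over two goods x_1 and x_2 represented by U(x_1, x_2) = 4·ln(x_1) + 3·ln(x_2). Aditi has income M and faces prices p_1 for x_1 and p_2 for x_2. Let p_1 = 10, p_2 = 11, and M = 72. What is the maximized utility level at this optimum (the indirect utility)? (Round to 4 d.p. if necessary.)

V = 8.7523

Tangency: MRS = (4/3)·x_2/x_1 = p_1/p_2.
Rearranging, p_2·x_2 = (3/4)·p_1·x_1. Substituting into the budget gives p_1·x_1·(1 + (3/4)) = M.
Demand: x_1*(p_1,p_2,M) = 4/7·M/p_1 and x_2* = 3/7·M/p_2.
At p_1=10, p_2=11, M=72: x_1* = 4/7·72/10 = 4.1143, x_2* = 2.8052.
Utility at the optimum: U(4.1143, 2.8052) = 8.7523.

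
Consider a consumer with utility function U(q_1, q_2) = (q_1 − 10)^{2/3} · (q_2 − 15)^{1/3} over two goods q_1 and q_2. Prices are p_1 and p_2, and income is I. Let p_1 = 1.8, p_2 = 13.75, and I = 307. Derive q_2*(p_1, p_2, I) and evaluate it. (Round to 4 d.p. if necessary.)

This is Cobb-Douglas in (q_1−10, q_2−15): tangency gives 2/3·p_2·(q_2−15) = 1/3·p_1·(q_1−10).
Substituting into the budget: q_1* = 10 + 2/3·(I − 10·p_1 − 15·p_2)/p_1, and q_2* = 15 + 1/3·(…)/p_2.
Discretionary income = 307 − 10·1.8 − 15·13.75 = 82.75; q_2* = 15 + 1/3·82.75/13.75 = 17.0061.

q_2* = 17.0061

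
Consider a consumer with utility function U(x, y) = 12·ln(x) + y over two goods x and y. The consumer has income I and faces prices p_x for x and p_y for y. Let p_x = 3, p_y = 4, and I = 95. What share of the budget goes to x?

share on x = 0.5053

MU_x = 12/x, MU_y = 1. Tangency: 12/x = p_x/p_y.
So x*(p_x,p_y) = 12·p_y/p_x, independent of income; and y* = (I − 12·p_y)/p_y.
At the given prices: x* = 12·4/3 = 16, and y* = 11.75.
Expenditure on x: 3·16 = 48; share = 0.5053.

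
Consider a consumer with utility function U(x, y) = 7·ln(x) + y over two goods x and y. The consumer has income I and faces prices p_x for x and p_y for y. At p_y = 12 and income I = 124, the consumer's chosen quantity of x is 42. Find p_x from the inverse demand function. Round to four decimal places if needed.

p_x = 2

MU_x = 7/x, MU_y = 1. Tangency: 7/x = p_x/p_y.
So x*(p_x,p_y) = 7·p_y/p_x, independent of income; and y* = (I − 7·p_y)/p_y.
Set x* = 42 in the demand function and solve for p_x: p_x = 2.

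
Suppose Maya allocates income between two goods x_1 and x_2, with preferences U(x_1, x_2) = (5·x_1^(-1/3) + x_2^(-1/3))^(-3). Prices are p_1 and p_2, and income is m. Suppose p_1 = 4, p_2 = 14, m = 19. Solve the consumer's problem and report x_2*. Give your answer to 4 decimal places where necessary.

x_2* = 0.394

MU_x_1 ∝ 5·x_1^(-4/3), MU_x_2 ∝ x_2^(-4/3), so MRS = 5·(x_2/x_1)^(4/3) = p_1/p_2.
Solve for the ratio: x_2/x_1 = [(1/5)·p_1/p_2]^(0.75).
With the ratio pinned down, the budget gives x_1* = m/(p_1 + p_2·(x_2/x_1)) and x_2* = (x_2/x_1)·x_1*.
Numerically x_2/x_1 = 0.116875, so x_1* = 19/(4 + 14·0.116875) = 3.371 and x_2* = 0.116875·3.371 = 0.394.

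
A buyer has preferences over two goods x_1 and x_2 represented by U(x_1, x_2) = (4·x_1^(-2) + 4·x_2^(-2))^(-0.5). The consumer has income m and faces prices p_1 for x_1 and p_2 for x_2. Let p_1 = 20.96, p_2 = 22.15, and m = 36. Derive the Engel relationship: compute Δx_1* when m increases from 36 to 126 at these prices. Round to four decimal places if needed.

Δx_1* = 2.1074

From the CES first-order condition, (x_2/x_1)^(3) = p_1/p_2.
Hence x_2/x_1 = (p_1/p_2)^(1/(3)), i.e. raised to the 1/3 power.
Substitute x_2 = (x_2/x_1)·x_1 into the budget: x_1* = m/(p_1 + p_2·(x_2/x_1)).
Numerically x_2/x_1 = 0.981761, so x_1* = 36/(20.96 + 22.15·0.981761) = 0.843.
At m' = 126: x_1* = 2.9504. Change: 2.9504 − 0.843 = 2.1074.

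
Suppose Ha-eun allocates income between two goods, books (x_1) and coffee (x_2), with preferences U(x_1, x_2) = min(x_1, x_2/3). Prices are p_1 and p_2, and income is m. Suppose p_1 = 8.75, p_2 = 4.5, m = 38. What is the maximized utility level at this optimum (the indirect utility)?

V = 1.7079

With perfect complements, no substitution: consume in ratio x_1:x_2 = 1:3.
Budget: p_1·x_1 + p_2·3·x_1 = m, so (p_1 + 3·p_2)·x_1 = m.
Demand: x_1*(p_1,p_2,m) = m/(p_1 + 3·p_2), x_2* = 3·m/(p_1 + 3·p_2).
Here 8.75 + 3·4.5 = 22.25, giving x_1* = 1.7079 and x_2* = 5.1236.
Utility at the optimum: U(1.7079, 5.1236) = 1.7079.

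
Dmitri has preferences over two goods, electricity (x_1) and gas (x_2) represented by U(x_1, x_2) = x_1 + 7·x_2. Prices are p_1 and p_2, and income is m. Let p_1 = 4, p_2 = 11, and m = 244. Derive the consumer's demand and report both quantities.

x_2 gives more utility per dollar, so spend all income on x_2: x_2* = m/p_2, x_1* = 0.
Numerically: x_1* = 0, x_2* = 22.1818.

x_1* = 0, x_2* = 22.1818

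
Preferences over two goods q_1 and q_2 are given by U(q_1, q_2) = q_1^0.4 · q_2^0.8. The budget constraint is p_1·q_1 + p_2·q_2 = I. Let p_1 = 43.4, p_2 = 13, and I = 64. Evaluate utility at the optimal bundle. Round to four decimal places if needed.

MU_q_1/MU_q_2 = (0.4·q_2)/(0.8·q_1); tangency sets this equal to p_1/p_2.
Rearranging, p_2·q_2 = 2·p_1·q_1. Substituting into the budget gives p_1·q_1·(1 + 2) = I.
Demand: q_1*(p_1,p_2,I) = 1/3·I/p_1 and q_2* = 2/3·I/p_2.
At p_1=43.4, p_2=13, I=64: q_1* = 1/3·64/43.4 = 0.4916, q_2* = 3.2821.
Utility at the optimum: U(0.4916, 3.2821) = 1.9478.

V = 1.9478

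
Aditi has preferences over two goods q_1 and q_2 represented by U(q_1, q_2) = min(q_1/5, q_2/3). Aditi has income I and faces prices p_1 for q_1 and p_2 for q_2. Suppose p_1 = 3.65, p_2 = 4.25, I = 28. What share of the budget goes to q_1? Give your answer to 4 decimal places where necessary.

With perfect complements, no substitution: consume in ratio q_1:q_2 = 5:3.
Budget: p_1·q_1 + p_2·(3/5)·q_1 = I, so (5·p_1 + 3·p_2)·q_1 = 5·I.
Demand: q_1*(p_1,p_2,I) = 5·I/(5·p_1 + 3·p_2), q_2* = 3·I/(5·p_1 + 3·p_2).
Here 5·3.65 + 3·4.25 = 31, giving q_1* = 4.5161 and q_2* = 2.7097.
Expenditure on q_1: 3.65·4.5161 = 16.4839; share = 0.5887.

share on q_1 = 0.5887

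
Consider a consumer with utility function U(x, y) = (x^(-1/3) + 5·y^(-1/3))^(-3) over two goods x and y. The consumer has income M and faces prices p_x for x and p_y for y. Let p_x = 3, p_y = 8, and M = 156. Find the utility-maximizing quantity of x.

MRS = MU_x/MU_y = (1/5)·(y/x)^(4/3). Set equal to p_x/p_y.
Solve for the ratio: y/x = [5·p_x/p_y]^(0.75).
With the ratio pinned down, the budget gives x* = M/(p_x + p_y·(y/x)) and y* = (y/x)·x*.
Numerically y/x = 1.602326, so x* = 156/(3 + 8·1.602326) = 9.8618.

x* = 9.8618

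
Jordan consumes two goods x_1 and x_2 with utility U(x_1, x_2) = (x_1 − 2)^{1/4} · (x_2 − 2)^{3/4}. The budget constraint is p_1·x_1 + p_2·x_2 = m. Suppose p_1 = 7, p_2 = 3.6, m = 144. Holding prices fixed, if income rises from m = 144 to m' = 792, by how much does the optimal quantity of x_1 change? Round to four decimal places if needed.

This is Cobb-Douglas in (x_1−2, x_2−2): tangency gives 0.25·p_2·(x_2−2) = 0.75·p_1·(x_1−2).
Substituting into the budget: x_1* = 2 + 0.25·(m − 2·p_1 − 2·p_2)/p_1, and x_2* = 2 + 0.75·(…)/p_2.
Discretionary income = 144 − 2·7 − 2·3.6 = 122.8; x_1* = 2 + 0.25·122.8/7 = 6.3857.
At m' = 792: x_1* = 29.5286. Change: 29.5286 − 6.3857 = 23.1429.

Δx_1* = 23.1429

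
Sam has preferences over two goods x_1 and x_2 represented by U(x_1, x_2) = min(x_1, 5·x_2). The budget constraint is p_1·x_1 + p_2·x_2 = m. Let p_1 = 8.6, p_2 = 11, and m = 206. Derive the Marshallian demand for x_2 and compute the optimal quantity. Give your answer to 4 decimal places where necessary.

x_2* = 3.8148

With perfect complements, no substitution: consume in ratio x_1:x_2 = 5:1.
Budget: p_1·x_1 + p_2·(1/5)·x_1 = m, so (5·p_1 + p_2)·x_1 = 5·m.
Demand: x_1*(p_1,p_2,m) = 5·m/(5·p_1 + p_2), x_2* = m/(5·p_1 + p_2).
Here 5·8.6 + 11 = 54, giving x_2* = 3.8148.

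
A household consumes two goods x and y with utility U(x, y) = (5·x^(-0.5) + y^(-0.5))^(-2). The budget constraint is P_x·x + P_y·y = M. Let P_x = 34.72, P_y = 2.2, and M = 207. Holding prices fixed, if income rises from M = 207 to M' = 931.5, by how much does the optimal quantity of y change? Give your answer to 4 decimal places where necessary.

Δy* = 39.513

From the CES first-order condition, 5·(y/x)^(1.5) = P_x/P_y.
Hence y/x = ((1/5)·P_x/P_y)^(1/(1.5)), i.e. raised to the 2/3 power.
With the ratio pinned down, the budget gives x* = M/(P_x + P_y·(y/x)) and y* = (y/x)·x*.
Numerically y/x = 2.151748, so x* = 207/(34.72 + 2.2·2.151748) = 5.2466 and y* = 2.151748·5.2466 = 11.2894.
At M' = 931.5: y* = 50.8025. Change: 50.8025 − 11.2894 = 39.513.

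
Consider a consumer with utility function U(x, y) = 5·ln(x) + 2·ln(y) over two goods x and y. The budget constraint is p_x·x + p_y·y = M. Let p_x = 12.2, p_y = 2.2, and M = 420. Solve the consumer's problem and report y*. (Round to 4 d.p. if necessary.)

y* = 54.5455

Tangency: MRS = (5/2)·y/x = p_x/p_y.
So 5·p_y·y = 2·p_x·x; combined with the budget, a share 5/7 of income goes to x.
Demand: x*(p_x,p_y,M) = 5/7·M/p_x and y* = 2/7·M/p_y.
At p_x=12.2, p_y=2.2, M=420: y* = 2/7·420/2.2 = 54.5455.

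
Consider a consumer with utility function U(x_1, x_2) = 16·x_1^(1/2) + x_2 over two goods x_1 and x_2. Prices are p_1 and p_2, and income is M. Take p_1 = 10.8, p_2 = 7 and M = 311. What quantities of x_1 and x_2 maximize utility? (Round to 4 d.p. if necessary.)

Set MRS = p_1/p_2: 8·x_1^(−1/2) = p_1/p_2.
Solve: √x_1 = 8·p_2/p_1, so x_1*(p_1,p_2) = (8·p_2/p_1)², and x_2* = (M − p_1·x_1*)/p_2.
Plugging in: x_1* = (8·7/10.8)² = 26.8861, x_2* = 2.9471.

x_1* = 26.8861, x_2* = 2.9471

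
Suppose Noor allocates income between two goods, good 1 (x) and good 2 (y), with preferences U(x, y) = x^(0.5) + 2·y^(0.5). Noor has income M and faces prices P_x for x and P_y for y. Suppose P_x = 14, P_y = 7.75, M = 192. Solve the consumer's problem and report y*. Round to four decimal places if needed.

MRS = MU_x/MU_y = (1/2)·(y/x)^(0.5). Set equal to P_x/P_y.
Solve for the ratio: y/x = [2·P_x/P_y]^(2).
Substitute y = (y/x)·x into the budget: x* = M/(P_x + P_y·(y/x)).
Numerically y/x = 13.05307, so x* = 192/(14 + 7.75·13.05307) = 1.6672 and y* = 13.05307·1.6672 = 21.7624.

y* = 21.7624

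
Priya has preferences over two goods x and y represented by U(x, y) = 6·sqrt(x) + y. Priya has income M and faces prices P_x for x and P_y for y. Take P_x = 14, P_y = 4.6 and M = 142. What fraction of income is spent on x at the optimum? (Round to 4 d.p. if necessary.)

share on x = 0.0958

Set MRS = P_x/P_y: 3·x^(−1/2) = P_x/P_y.
Solve: √x = 3·P_y/P_x, so x*(P_x,P_y) = (3·P_y/P_x)², and y* = (M − P_x·x*)/P_y.
Plugging in: x* = (3·4.6/14)² = 0.9716, y* = 27.9124.
Expenditure on x: 14·0.9716 = 13.6029; share = 0.0958.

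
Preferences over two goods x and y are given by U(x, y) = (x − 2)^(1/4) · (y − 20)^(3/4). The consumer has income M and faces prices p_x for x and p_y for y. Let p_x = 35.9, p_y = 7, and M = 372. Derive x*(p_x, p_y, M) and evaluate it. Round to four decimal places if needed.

x* = 3.1156

Let x' = x−2, y' = y−20. MRS = (1/3)·y'/x' = p_x/p_y.
After buying the subsistence bundle (2, 20), a share 0.25 of the remaining income goes to x: x* = 2 + 0.25·(M − 2p_x − 20p_y)/p_x.
Discretionary income = 372 − 2·35.9 − 20·7 = 160.2; x* = 2 + 0.25·160.2/35.9 = 3.1156.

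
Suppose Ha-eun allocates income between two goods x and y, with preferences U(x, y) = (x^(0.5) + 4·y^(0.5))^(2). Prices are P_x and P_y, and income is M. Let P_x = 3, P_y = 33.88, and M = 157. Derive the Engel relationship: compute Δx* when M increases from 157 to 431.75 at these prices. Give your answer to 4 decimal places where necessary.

From the CES first-order condition, (1/4)·(y/x)^(0.5) = P_x/P_y.
Solve for the ratio: y/x = [4·P_x/P_y]^(2).
Substitute y = (y/x)·x into the budget: x* = M/(P_x + P_y·(y/x)).
Numerically y/x = 0.125451, so x* = 157/(3 + 33.88·0.125451) = 21.6543.
At M' = 431.75: x* = 59.5493. Change: 59.5493 − 21.6543 = 37.895.

Δx* = 37.895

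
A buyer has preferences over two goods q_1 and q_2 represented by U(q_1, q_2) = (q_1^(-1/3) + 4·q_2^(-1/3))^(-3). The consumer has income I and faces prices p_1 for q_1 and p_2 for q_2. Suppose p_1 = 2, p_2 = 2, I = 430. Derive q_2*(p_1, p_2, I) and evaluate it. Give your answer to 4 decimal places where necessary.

q_2* = 158.8412

MU_q_1 ∝ q_1^(-4/3), MU_q_2 ∝ 4·q_2^(-4/3), so MRS = (1/4)·(q_2/q_1)^(4/3) = p_1/p_2.
Solve for the ratio: q_2/q_1 = [4·p_1/p_2]^(0.75).
With the ratio pinned down, the budget gives q_1* = I/(p_1 + p_2·(q_2/q_1)) and q_2* = (q_2/q_1)·q_1*.
Numerically q_2/q_1 = 2.828427, so q_1* = 430/(2 + 2·2.828427) = 56.1588 and q_2* = 2.828427·56.1588 = 158.8412.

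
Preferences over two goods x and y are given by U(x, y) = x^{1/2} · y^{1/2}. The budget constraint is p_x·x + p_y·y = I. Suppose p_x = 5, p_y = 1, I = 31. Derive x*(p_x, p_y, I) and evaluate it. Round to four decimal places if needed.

At p_x=5, p_y=1, I=31: x* = 0.5·31/5 = 3.1.

x* = 3.1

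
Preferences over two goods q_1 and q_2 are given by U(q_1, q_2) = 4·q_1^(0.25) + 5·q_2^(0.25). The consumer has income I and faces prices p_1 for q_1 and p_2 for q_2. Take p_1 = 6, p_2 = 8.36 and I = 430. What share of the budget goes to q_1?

Numerically q_2/q_1 = 0.865247, so q_1* = 430/(6 + 8.36·0.865247) = 32.4934 and q_2* = 0.865247·32.4934 = 28.1148.
Expenditure on q_1: 6·32.4934 = 194.9603; share = 0.4534.

share on q_1 = 0.4534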